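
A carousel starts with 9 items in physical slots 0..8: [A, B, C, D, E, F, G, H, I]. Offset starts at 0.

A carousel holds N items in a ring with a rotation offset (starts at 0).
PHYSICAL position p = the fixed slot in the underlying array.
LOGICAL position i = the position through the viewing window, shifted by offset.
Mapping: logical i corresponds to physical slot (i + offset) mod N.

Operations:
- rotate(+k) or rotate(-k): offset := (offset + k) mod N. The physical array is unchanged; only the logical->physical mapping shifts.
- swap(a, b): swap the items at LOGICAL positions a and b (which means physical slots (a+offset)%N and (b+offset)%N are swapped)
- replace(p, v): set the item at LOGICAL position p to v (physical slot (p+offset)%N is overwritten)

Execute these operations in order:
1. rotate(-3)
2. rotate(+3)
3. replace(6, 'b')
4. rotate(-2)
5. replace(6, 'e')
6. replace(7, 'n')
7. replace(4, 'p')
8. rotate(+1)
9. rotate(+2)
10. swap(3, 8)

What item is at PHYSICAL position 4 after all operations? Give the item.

After op 1 (rotate(-3)): offset=6, physical=[A,B,C,D,E,F,G,H,I], logical=[G,H,I,A,B,C,D,E,F]
After op 2 (rotate(+3)): offset=0, physical=[A,B,C,D,E,F,G,H,I], logical=[A,B,C,D,E,F,G,H,I]
After op 3 (replace(6, 'b')): offset=0, physical=[A,B,C,D,E,F,b,H,I], logical=[A,B,C,D,E,F,b,H,I]
After op 4 (rotate(-2)): offset=7, physical=[A,B,C,D,E,F,b,H,I], logical=[H,I,A,B,C,D,E,F,b]
After op 5 (replace(6, 'e')): offset=7, physical=[A,B,C,D,e,F,b,H,I], logical=[H,I,A,B,C,D,e,F,b]
After op 6 (replace(7, 'n')): offset=7, physical=[A,B,C,D,e,n,b,H,I], logical=[H,I,A,B,C,D,e,n,b]
After op 7 (replace(4, 'p')): offset=7, physical=[A,B,p,D,e,n,b,H,I], logical=[H,I,A,B,p,D,e,n,b]
After op 8 (rotate(+1)): offset=8, physical=[A,B,p,D,e,n,b,H,I], logical=[I,A,B,p,D,e,n,b,H]
After op 9 (rotate(+2)): offset=1, physical=[A,B,p,D,e,n,b,H,I], logical=[B,p,D,e,n,b,H,I,A]
After op 10 (swap(3, 8)): offset=1, physical=[e,B,p,D,A,n,b,H,I], logical=[B,p,D,A,n,b,H,I,e]

Answer: A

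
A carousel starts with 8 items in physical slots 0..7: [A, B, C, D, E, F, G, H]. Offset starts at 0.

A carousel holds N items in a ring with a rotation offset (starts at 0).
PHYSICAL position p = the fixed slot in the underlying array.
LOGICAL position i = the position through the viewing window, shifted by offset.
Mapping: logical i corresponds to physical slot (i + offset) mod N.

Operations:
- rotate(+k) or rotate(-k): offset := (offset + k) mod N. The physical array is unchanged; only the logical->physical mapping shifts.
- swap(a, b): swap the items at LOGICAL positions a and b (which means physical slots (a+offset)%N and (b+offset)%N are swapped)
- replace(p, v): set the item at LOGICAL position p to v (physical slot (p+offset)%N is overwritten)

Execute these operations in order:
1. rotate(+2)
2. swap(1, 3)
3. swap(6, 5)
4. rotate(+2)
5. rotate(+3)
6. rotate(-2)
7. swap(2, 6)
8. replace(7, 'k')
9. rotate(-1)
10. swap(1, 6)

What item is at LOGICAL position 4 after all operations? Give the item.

Answer: H

Derivation:
After op 1 (rotate(+2)): offset=2, physical=[A,B,C,D,E,F,G,H], logical=[C,D,E,F,G,H,A,B]
After op 2 (swap(1, 3)): offset=2, physical=[A,B,C,F,E,D,G,H], logical=[C,F,E,D,G,H,A,B]
After op 3 (swap(6, 5)): offset=2, physical=[H,B,C,F,E,D,G,A], logical=[C,F,E,D,G,A,H,B]
After op 4 (rotate(+2)): offset=4, physical=[H,B,C,F,E,D,G,A], logical=[E,D,G,A,H,B,C,F]
After op 5 (rotate(+3)): offset=7, physical=[H,B,C,F,E,D,G,A], logical=[A,H,B,C,F,E,D,G]
After op 6 (rotate(-2)): offset=5, physical=[H,B,C,F,E,D,G,A], logical=[D,G,A,H,B,C,F,E]
After op 7 (swap(2, 6)): offset=5, physical=[H,B,C,A,E,D,G,F], logical=[D,G,F,H,B,C,A,E]
After op 8 (replace(7, 'k')): offset=5, physical=[H,B,C,A,k,D,G,F], logical=[D,G,F,H,B,C,A,k]
After op 9 (rotate(-1)): offset=4, physical=[H,B,C,A,k,D,G,F], logical=[k,D,G,F,H,B,C,A]
After op 10 (swap(1, 6)): offset=4, physical=[H,B,D,A,k,C,G,F], logical=[k,C,G,F,H,B,D,A]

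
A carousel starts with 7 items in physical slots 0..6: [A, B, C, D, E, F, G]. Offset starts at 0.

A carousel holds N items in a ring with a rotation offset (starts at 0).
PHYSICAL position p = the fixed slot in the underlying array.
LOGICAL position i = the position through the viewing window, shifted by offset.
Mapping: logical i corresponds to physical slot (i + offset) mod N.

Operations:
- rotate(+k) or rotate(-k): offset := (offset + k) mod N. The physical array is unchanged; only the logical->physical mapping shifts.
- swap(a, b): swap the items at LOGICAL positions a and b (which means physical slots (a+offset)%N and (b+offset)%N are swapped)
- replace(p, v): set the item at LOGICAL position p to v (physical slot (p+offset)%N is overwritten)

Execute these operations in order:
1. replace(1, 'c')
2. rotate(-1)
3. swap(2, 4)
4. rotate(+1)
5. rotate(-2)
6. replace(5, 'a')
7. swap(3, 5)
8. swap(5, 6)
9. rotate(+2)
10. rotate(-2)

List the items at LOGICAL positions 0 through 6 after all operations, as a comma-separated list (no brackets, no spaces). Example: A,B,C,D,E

Answer: F,G,A,a,C,E,D

Derivation:
After op 1 (replace(1, 'c')): offset=0, physical=[A,c,C,D,E,F,G], logical=[A,c,C,D,E,F,G]
After op 2 (rotate(-1)): offset=6, physical=[A,c,C,D,E,F,G], logical=[G,A,c,C,D,E,F]
After op 3 (swap(2, 4)): offset=6, physical=[A,D,C,c,E,F,G], logical=[G,A,D,C,c,E,F]
After op 4 (rotate(+1)): offset=0, physical=[A,D,C,c,E,F,G], logical=[A,D,C,c,E,F,G]
After op 5 (rotate(-2)): offset=5, physical=[A,D,C,c,E,F,G], logical=[F,G,A,D,C,c,E]
After op 6 (replace(5, 'a')): offset=5, physical=[A,D,C,a,E,F,G], logical=[F,G,A,D,C,a,E]
After op 7 (swap(3, 5)): offset=5, physical=[A,a,C,D,E,F,G], logical=[F,G,A,a,C,D,E]
After op 8 (swap(5, 6)): offset=5, physical=[A,a,C,E,D,F,G], logical=[F,G,A,a,C,E,D]
After op 9 (rotate(+2)): offset=0, physical=[A,a,C,E,D,F,G], logical=[A,a,C,E,D,F,G]
After op 10 (rotate(-2)): offset=5, physical=[A,a,C,E,D,F,G], logical=[F,G,A,a,C,E,D]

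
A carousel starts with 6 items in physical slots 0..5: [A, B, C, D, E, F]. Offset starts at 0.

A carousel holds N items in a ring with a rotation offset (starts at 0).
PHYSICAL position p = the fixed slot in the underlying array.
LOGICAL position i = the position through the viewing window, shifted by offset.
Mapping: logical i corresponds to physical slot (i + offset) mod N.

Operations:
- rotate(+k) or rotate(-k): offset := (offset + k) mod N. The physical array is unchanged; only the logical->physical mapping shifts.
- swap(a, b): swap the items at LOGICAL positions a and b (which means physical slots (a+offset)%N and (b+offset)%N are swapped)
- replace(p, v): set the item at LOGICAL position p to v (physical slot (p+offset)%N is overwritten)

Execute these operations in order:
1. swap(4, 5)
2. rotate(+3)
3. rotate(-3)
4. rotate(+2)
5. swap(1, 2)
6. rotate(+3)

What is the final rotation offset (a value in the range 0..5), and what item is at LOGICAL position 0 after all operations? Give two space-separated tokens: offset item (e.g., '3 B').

Answer: 5 E

Derivation:
After op 1 (swap(4, 5)): offset=0, physical=[A,B,C,D,F,E], logical=[A,B,C,D,F,E]
After op 2 (rotate(+3)): offset=3, physical=[A,B,C,D,F,E], logical=[D,F,E,A,B,C]
After op 3 (rotate(-3)): offset=0, physical=[A,B,C,D,F,E], logical=[A,B,C,D,F,E]
After op 4 (rotate(+2)): offset=2, physical=[A,B,C,D,F,E], logical=[C,D,F,E,A,B]
After op 5 (swap(1, 2)): offset=2, physical=[A,B,C,F,D,E], logical=[C,F,D,E,A,B]
After op 6 (rotate(+3)): offset=5, physical=[A,B,C,F,D,E], logical=[E,A,B,C,F,D]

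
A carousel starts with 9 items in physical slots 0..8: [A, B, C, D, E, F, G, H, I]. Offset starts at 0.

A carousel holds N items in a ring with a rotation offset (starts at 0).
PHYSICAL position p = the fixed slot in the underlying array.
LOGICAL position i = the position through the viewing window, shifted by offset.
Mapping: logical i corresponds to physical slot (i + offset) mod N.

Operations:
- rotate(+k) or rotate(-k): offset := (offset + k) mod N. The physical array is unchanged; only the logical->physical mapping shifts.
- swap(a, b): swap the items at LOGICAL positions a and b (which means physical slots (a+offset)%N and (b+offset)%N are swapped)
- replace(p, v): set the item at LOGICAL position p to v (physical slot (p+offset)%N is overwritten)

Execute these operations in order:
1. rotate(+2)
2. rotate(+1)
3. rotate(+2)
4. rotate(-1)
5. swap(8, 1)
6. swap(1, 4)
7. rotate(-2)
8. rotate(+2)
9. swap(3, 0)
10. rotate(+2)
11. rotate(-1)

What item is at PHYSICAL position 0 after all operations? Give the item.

After op 1 (rotate(+2)): offset=2, physical=[A,B,C,D,E,F,G,H,I], logical=[C,D,E,F,G,H,I,A,B]
After op 2 (rotate(+1)): offset=3, physical=[A,B,C,D,E,F,G,H,I], logical=[D,E,F,G,H,I,A,B,C]
After op 3 (rotate(+2)): offset=5, physical=[A,B,C,D,E,F,G,H,I], logical=[F,G,H,I,A,B,C,D,E]
After op 4 (rotate(-1)): offset=4, physical=[A,B,C,D,E,F,G,H,I], logical=[E,F,G,H,I,A,B,C,D]
After op 5 (swap(8, 1)): offset=4, physical=[A,B,C,F,E,D,G,H,I], logical=[E,D,G,H,I,A,B,C,F]
After op 6 (swap(1, 4)): offset=4, physical=[A,B,C,F,E,I,G,H,D], logical=[E,I,G,H,D,A,B,C,F]
After op 7 (rotate(-2)): offset=2, physical=[A,B,C,F,E,I,G,H,D], logical=[C,F,E,I,G,H,D,A,B]
After op 8 (rotate(+2)): offset=4, physical=[A,B,C,F,E,I,G,H,D], logical=[E,I,G,H,D,A,B,C,F]
After op 9 (swap(3, 0)): offset=4, physical=[A,B,C,F,H,I,G,E,D], logical=[H,I,G,E,D,A,B,C,F]
After op 10 (rotate(+2)): offset=6, physical=[A,B,C,F,H,I,G,E,D], logical=[G,E,D,A,B,C,F,H,I]
After op 11 (rotate(-1)): offset=5, physical=[A,B,C,F,H,I,G,E,D], logical=[I,G,E,D,A,B,C,F,H]

Answer: A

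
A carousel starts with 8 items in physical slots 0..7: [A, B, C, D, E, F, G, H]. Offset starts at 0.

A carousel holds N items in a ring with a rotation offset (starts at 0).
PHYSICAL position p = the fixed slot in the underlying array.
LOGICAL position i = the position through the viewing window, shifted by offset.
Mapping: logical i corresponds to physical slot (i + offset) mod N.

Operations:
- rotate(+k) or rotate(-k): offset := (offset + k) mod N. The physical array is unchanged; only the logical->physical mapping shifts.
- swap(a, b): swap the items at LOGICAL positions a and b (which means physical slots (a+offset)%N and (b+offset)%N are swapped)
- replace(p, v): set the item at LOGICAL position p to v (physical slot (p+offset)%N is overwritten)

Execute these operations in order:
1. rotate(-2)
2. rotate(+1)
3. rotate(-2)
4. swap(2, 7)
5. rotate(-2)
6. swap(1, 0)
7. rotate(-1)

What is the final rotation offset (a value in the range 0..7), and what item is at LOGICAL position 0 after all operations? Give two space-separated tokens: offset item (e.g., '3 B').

Answer: 2 C

Derivation:
After op 1 (rotate(-2)): offset=6, physical=[A,B,C,D,E,F,G,H], logical=[G,H,A,B,C,D,E,F]
After op 2 (rotate(+1)): offset=7, physical=[A,B,C,D,E,F,G,H], logical=[H,A,B,C,D,E,F,G]
After op 3 (rotate(-2)): offset=5, physical=[A,B,C,D,E,F,G,H], logical=[F,G,H,A,B,C,D,E]
After op 4 (swap(2, 7)): offset=5, physical=[A,B,C,D,H,F,G,E], logical=[F,G,E,A,B,C,D,H]
After op 5 (rotate(-2)): offset=3, physical=[A,B,C,D,H,F,G,E], logical=[D,H,F,G,E,A,B,C]
After op 6 (swap(1, 0)): offset=3, physical=[A,B,C,H,D,F,G,E], logical=[H,D,F,G,E,A,B,C]
After op 7 (rotate(-1)): offset=2, physical=[A,B,C,H,D,F,G,E], logical=[C,H,D,F,G,E,A,B]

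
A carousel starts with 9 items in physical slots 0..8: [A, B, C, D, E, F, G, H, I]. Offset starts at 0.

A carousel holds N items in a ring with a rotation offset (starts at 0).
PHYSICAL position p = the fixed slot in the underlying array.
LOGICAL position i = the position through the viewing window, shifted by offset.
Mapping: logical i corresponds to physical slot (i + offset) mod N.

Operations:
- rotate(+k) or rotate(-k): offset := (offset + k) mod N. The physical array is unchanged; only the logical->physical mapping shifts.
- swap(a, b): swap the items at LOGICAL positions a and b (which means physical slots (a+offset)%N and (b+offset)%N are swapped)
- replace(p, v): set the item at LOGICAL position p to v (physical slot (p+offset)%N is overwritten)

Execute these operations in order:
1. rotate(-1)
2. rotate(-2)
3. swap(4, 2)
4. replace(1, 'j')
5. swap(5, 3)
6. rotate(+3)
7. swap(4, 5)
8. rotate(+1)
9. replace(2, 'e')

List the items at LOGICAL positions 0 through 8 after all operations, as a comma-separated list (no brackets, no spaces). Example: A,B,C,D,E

After op 1 (rotate(-1)): offset=8, physical=[A,B,C,D,E,F,G,H,I], logical=[I,A,B,C,D,E,F,G,H]
After op 2 (rotate(-2)): offset=6, physical=[A,B,C,D,E,F,G,H,I], logical=[G,H,I,A,B,C,D,E,F]
After op 3 (swap(4, 2)): offset=6, physical=[A,I,C,D,E,F,G,H,B], logical=[G,H,B,A,I,C,D,E,F]
After op 4 (replace(1, 'j')): offset=6, physical=[A,I,C,D,E,F,G,j,B], logical=[G,j,B,A,I,C,D,E,F]
After op 5 (swap(5, 3)): offset=6, physical=[C,I,A,D,E,F,G,j,B], logical=[G,j,B,C,I,A,D,E,F]
After op 6 (rotate(+3)): offset=0, physical=[C,I,A,D,E,F,G,j,B], logical=[C,I,A,D,E,F,G,j,B]
After op 7 (swap(4, 5)): offset=0, physical=[C,I,A,D,F,E,G,j,B], logical=[C,I,A,D,F,E,G,j,B]
After op 8 (rotate(+1)): offset=1, physical=[C,I,A,D,F,E,G,j,B], logical=[I,A,D,F,E,G,j,B,C]
After op 9 (replace(2, 'e')): offset=1, physical=[C,I,A,e,F,E,G,j,B], logical=[I,A,e,F,E,G,j,B,C]

Answer: I,A,e,F,E,G,j,B,C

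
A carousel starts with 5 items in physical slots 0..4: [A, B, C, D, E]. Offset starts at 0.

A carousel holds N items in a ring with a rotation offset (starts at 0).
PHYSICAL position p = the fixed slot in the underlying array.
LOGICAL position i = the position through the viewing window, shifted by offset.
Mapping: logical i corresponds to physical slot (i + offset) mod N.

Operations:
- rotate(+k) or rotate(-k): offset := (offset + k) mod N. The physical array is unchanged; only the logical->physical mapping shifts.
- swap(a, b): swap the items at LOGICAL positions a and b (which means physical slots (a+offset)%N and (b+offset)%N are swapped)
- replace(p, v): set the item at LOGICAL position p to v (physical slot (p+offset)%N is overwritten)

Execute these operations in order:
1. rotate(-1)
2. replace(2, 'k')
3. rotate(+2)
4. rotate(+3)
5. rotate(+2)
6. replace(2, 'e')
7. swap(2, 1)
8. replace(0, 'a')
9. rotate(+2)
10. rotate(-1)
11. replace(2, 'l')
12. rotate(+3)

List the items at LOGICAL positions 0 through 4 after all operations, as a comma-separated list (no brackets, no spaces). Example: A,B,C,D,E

Answer: A,a,e,C,l

Derivation:
After op 1 (rotate(-1)): offset=4, physical=[A,B,C,D,E], logical=[E,A,B,C,D]
After op 2 (replace(2, 'k')): offset=4, physical=[A,k,C,D,E], logical=[E,A,k,C,D]
After op 3 (rotate(+2)): offset=1, physical=[A,k,C,D,E], logical=[k,C,D,E,A]
After op 4 (rotate(+3)): offset=4, physical=[A,k,C,D,E], logical=[E,A,k,C,D]
After op 5 (rotate(+2)): offset=1, physical=[A,k,C,D,E], logical=[k,C,D,E,A]
After op 6 (replace(2, 'e')): offset=1, physical=[A,k,C,e,E], logical=[k,C,e,E,A]
After op 7 (swap(2, 1)): offset=1, physical=[A,k,e,C,E], logical=[k,e,C,E,A]
After op 8 (replace(0, 'a')): offset=1, physical=[A,a,e,C,E], logical=[a,e,C,E,A]
After op 9 (rotate(+2)): offset=3, physical=[A,a,e,C,E], logical=[C,E,A,a,e]
After op 10 (rotate(-1)): offset=2, physical=[A,a,e,C,E], logical=[e,C,E,A,a]
After op 11 (replace(2, 'l')): offset=2, physical=[A,a,e,C,l], logical=[e,C,l,A,a]
After op 12 (rotate(+3)): offset=0, physical=[A,a,e,C,l], logical=[A,a,e,C,l]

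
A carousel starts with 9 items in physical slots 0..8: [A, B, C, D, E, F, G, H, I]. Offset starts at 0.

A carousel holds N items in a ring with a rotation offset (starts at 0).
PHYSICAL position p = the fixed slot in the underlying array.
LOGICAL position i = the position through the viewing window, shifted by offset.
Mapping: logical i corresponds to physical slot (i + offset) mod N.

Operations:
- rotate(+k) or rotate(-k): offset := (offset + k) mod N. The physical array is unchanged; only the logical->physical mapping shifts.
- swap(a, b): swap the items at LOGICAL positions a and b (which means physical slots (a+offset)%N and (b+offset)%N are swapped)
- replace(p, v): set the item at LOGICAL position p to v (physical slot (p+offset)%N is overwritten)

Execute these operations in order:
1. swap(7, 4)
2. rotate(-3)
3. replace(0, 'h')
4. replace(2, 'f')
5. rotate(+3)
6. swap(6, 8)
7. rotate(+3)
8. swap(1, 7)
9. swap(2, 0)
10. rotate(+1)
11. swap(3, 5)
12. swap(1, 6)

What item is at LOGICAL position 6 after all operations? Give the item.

After op 1 (swap(7, 4)): offset=0, physical=[A,B,C,D,H,F,G,E,I], logical=[A,B,C,D,H,F,G,E,I]
After op 2 (rotate(-3)): offset=6, physical=[A,B,C,D,H,F,G,E,I], logical=[G,E,I,A,B,C,D,H,F]
After op 3 (replace(0, 'h')): offset=6, physical=[A,B,C,D,H,F,h,E,I], logical=[h,E,I,A,B,C,D,H,F]
After op 4 (replace(2, 'f')): offset=6, physical=[A,B,C,D,H,F,h,E,f], logical=[h,E,f,A,B,C,D,H,F]
After op 5 (rotate(+3)): offset=0, physical=[A,B,C,D,H,F,h,E,f], logical=[A,B,C,D,H,F,h,E,f]
After op 6 (swap(6, 8)): offset=0, physical=[A,B,C,D,H,F,f,E,h], logical=[A,B,C,D,H,F,f,E,h]
After op 7 (rotate(+3)): offset=3, physical=[A,B,C,D,H,F,f,E,h], logical=[D,H,F,f,E,h,A,B,C]
After op 8 (swap(1, 7)): offset=3, physical=[A,H,C,D,B,F,f,E,h], logical=[D,B,F,f,E,h,A,H,C]
After op 9 (swap(2, 0)): offset=3, physical=[A,H,C,F,B,D,f,E,h], logical=[F,B,D,f,E,h,A,H,C]
After op 10 (rotate(+1)): offset=4, physical=[A,H,C,F,B,D,f,E,h], logical=[B,D,f,E,h,A,H,C,F]
After op 11 (swap(3, 5)): offset=4, physical=[E,H,C,F,B,D,f,A,h], logical=[B,D,f,A,h,E,H,C,F]
After op 12 (swap(1, 6)): offset=4, physical=[E,D,C,F,B,H,f,A,h], logical=[B,H,f,A,h,E,D,C,F]

Answer: D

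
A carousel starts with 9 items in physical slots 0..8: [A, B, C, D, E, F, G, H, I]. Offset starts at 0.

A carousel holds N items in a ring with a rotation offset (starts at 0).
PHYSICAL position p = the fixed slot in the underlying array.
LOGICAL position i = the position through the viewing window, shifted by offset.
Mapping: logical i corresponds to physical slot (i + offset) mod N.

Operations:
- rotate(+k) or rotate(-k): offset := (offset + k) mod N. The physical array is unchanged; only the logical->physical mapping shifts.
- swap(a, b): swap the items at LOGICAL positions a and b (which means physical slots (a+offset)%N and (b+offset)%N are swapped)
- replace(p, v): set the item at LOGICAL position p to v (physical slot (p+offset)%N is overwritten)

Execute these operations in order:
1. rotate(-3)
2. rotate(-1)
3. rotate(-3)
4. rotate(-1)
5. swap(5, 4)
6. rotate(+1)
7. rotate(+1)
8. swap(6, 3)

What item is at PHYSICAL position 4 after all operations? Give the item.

After op 1 (rotate(-3)): offset=6, physical=[A,B,C,D,E,F,G,H,I], logical=[G,H,I,A,B,C,D,E,F]
After op 2 (rotate(-1)): offset=5, physical=[A,B,C,D,E,F,G,H,I], logical=[F,G,H,I,A,B,C,D,E]
After op 3 (rotate(-3)): offset=2, physical=[A,B,C,D,E,F,G,H,I], logical=[C,D,E,F,G,H,I,A,B]
After op 4 (rotate(-1)): offset=1, physical=[A,B,C,D,E,F,G,H,I], logical=[B,C,D,E,F,G,H,I,A]
After op 5 (swap(5, 4)): offset=1, physical=[A,B,C,D,E,G,F,H,I], logical=[B,C,D,E,G,F,H,I,A]
After op 6 (rotate(+1)): offset=2, physical=[A,B,C,D,E,G,F,H,I], logical=[C,D,E,G,F,H,I,A,B]
After op 7 (rotate(+1)): offset=3, physical=[A,B,C,D,E,G,F,H,I], logical=[D,E,G,F,H,I,A,B,C]
After op 8 (swap(6, 3)): offset=3, physical=[F,B,C,D,E,G,A,H,I], logical=[D,E,G,A,H,I,F,B,C]

Answer: E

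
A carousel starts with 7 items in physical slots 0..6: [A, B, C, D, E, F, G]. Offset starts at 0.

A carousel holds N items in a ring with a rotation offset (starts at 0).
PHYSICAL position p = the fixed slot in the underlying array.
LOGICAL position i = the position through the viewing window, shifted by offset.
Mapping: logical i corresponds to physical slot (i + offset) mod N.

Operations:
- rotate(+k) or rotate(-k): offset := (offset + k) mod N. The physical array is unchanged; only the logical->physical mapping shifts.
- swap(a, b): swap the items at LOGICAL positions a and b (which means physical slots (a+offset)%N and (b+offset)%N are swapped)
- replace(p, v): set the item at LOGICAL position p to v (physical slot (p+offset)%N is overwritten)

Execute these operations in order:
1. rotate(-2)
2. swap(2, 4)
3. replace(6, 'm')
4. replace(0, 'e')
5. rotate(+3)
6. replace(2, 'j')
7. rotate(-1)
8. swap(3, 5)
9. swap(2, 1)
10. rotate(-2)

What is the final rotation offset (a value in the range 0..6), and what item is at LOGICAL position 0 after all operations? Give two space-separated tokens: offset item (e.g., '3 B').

Answer: 5 j

Derivation:
After op 1 (rotate(-2)): offset=5, physical=[A,B,C,D,E,F,G], logical=[F,G,A,B,C,D,E]
After op 2 (swap(2, 4)): offset=5, physical=[C,B,A,D,E,F,G], logical=[F,G,C,B,A,D,E]
After op 3 (replace(6, 'm')): offset=5, physical=[C,B,A,D,m,F,G], logical=[F,G,C,B,A,D,m]
After op 4 (replace(0, 'e')): offset=5, physical=[C,B,A,D,m,e,G], logical=[e,G,C,B,A,D,m]
After op 5 (rotate(+3)): offset=1, physical=[C,B,A,D,m,e,G], logical=[B,A,D,m,e,G,C]
After op 6 (replace(2, 'j')): offset=1, physical=[C,B,A,j,m,e,G], logical=[B,A,j,m,e,G,C]
After op 7 (rotate(-1)): offset=0, physical=[C,B,A,j,m,e,G], logical=[C,B,A,j,m,e,G]
After op 8 (swap(3, 5)): offset=0, physical=[C,B,A,e,m,j,G], logical=[C,B,A,e,m,j,G]
After op 9 (swap(2, 1)): offset=0, physical=[C,A,B,e,m,j,G], logical=[C,A,B,e,m,j,G]
After op 10 (rotate(-2)): offset=5, physical=[C,A,B,e,m,j,G], logical=[j,G,C,A,B,e,m]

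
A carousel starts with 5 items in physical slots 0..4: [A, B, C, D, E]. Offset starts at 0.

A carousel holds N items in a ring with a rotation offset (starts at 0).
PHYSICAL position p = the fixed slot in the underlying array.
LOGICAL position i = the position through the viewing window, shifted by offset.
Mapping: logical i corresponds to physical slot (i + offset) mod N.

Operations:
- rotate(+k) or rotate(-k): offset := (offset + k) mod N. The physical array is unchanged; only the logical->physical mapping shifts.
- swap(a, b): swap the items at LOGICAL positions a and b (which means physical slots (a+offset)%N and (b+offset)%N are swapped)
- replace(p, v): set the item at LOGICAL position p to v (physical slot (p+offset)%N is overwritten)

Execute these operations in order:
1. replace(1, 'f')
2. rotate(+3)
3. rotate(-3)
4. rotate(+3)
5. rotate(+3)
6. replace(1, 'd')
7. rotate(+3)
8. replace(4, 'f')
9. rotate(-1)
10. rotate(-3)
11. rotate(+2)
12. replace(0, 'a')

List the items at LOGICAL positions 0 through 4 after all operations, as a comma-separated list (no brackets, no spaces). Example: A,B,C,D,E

After op 1 (replace(1, 'f')): offset=0, physical=[A,f,C,D,E], logical=[A,f,C,D,E]
After op 2 (rotate(+3)): offset=3, physical=[A,f,C,D,E], logical=[D,E,A,f,C]
After op 3 (rotate(-3)): offset=0, physical=[A,f,C,D,E], logical=[A,f,C,D,E]
After op 4 (rotate(+3)): offset=3, physical=[A,f,C,D,E], logical=[D,E,A,f,C]
After op 5 (rotate(+3)): offset=1, physical=[A,f,C,D,E], logical=[f,C,D,E,A]
After op 6 (replace(1, 'd')): offset=1, physical=[A,f,d,D,E], logical=[f,d,D,E,A]
After op 7 (rotate(+3)): offset=4, physical=[A,f,d,D,E], logical=[E,A,f,d,D]
After op 8 (replace(4, 'f')): offset=4, physical=[A,f,d,f,E], logical=[E,A,f,d,f]
After op 9 (rotate(-1)): offset=3, physical=[A,f,d,f,E], logical=[f,E,A,f,d]
After op 10 (rotate(-3)): offset=0, physical=[A,f,d,f,E], logical=[A,f,d,f,E]
After op 11 (rotate(+2)): offset=2, physical=[A,f,d,f,E], logical=[d,f,E,A,f]
After op 12 (replace(0, 'a')): offset=2, physical=[A,f,a,f,E], logical=[a,f,E,A,f]

Answer: a,f,E,A,f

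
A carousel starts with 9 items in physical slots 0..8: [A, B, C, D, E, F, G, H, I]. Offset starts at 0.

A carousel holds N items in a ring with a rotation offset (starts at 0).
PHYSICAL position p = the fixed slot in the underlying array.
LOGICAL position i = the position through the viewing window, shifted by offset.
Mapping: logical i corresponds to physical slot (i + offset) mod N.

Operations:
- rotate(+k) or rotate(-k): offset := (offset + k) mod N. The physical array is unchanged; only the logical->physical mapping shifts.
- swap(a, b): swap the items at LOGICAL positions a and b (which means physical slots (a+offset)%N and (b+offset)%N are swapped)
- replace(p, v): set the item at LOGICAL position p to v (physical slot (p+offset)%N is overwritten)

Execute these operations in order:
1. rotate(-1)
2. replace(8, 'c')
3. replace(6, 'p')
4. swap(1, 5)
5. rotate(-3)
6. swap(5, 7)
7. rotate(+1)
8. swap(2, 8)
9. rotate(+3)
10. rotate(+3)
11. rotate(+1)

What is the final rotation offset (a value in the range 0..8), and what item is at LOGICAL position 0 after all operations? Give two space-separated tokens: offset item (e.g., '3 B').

After op 1 (rotate(-1)): offset=8, physical=[A,B,C,D,E,F,G,H,I], logical=[I,A,B,C,D,E,F,G,H]
After op 2 (replace(8, 'c')): offset=8, physical=[A,B,C,D,E,F,G,c,I], logical=[I,A,B,C,D,E,F,G,c]
After op 3 (replace(6, 'p')): offset=8, physical=[A,B,C,D,E,p,G,c,I], logical=[I,A,B,C,D,E,p,G,c]
After op 4 (swap(1, 5)): offset=8, physical=[E,B,C,D,A,p,G,c,I], logical=[I,E,B,C,D,A,p,G,c]
After op 5 (rotate(-3)): offset=5, physical=[E,B,C,D,A,p,G,c,I], logical=[p,G,c,I,E,B,C,D,A]
After op 6 (swap(5, 7)): offset=5, physical=[E,D,C,B,A,p,G,c,I], logical=[p,G,c,I,E,D,C,B,A]
After op 7 (rotate(+1)): offset=6, physical=[E,D,C,B,A,p,G,c,I], logical=[G,c,I,E,D,C,B,A,p]
After op 8 (swap(2, 8)): offset=6, physical=[E,D,C,B,A,I,G,c,p], logical=[G,c,p,E,D,C,B,A,I]
After op 9 (rotate(+3)): offset=0, physical=[E,D,C,B,A,I,G,c,p], logical=[E,D,C,B,A,I,G,c,p]
After op 10 (rotate(+3)): offset=3, physical=[E,D,C,B,A,I,G,c,p], logical=[B,A,I,G,c,p,E,D,C]
After op 11 (rotate(+1)): offset=4, physical=[E,D,C,B,A,I,G,c,p], logical=[A,I,G,c,p,E,D,C,B]

Answer: 4 A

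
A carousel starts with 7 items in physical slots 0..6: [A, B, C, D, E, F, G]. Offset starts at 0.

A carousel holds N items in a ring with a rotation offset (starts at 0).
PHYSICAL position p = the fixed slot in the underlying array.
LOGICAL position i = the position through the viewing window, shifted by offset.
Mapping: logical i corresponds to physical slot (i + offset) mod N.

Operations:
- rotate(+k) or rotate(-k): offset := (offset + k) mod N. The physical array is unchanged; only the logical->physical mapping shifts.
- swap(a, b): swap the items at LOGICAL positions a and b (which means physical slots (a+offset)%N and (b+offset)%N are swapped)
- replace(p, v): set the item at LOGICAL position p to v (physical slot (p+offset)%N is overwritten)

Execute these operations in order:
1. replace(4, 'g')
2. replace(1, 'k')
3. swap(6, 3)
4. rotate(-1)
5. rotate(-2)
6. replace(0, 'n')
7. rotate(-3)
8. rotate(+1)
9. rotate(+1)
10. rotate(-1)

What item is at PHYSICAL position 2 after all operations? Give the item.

Answer: C

Derivation:
After op 1 (replace(4, 'g')): offset=0, physical=[A,B,C,D,g,F,G], logical=[A,B,C,D,g,F,G]
After op 2 (replace(1, 'k')): offset=0, physical=[A,k,C,D,g,F,G], logical=[A,k,C,D,g,F,G]
After op 3 (swap(6, 3)): offset=0, physical=[A,k,C,G,g,F,D], logical=[A,k,C,G,g,F,D]
After op 4 (rotate(-1)): offset=6, physical=[A,k,C,G,g,F,D], logical=[D,A,k,C,G,g,F]
After op 5 (rotate(-2)): offset=4, physical=[A,k,C,G,g,F,D], logical=[g,F,D,A,k,C,G]
After op 6 (replace(0, 'n')): offset=4, physical=[A,k,C,G,n,F,D], logical=[n,F,D,A,k,C,G]
After op 7 (rotate(-3)): offset=1, physical=[A,k,C,G,n,F,D], logical=[k,C,G,n,F,D,A]
After op 8 (rotate(+1)): offset=2, physical=[A,k,C,G,n,F,D], logical=[C,G,n,F,D,A,k]
After op 9 (rotate(+1)): offset=3, physical=[A,k,C,G,n,F,D], logical=[G,n,F,D,A,k,C]
After op 10 (rotate(-1)): offset=2, physical=[A,k,C,G,n,F,D], logical=[C,G,n,F,D,A,k]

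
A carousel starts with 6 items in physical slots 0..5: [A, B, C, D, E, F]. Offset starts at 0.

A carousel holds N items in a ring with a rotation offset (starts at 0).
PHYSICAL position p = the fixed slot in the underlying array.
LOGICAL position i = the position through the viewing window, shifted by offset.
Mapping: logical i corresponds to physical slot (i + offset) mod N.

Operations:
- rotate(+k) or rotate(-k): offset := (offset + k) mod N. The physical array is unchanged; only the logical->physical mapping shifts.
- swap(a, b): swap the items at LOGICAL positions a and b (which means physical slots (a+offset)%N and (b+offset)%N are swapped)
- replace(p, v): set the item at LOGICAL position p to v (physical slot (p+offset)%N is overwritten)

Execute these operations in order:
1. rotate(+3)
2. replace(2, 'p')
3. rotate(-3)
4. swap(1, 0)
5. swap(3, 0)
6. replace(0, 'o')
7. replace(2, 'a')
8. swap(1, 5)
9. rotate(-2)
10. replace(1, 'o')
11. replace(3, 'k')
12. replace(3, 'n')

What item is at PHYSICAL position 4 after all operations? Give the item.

Answer: E

Derivation:
After op 1 (rotate(+3)): offset=3, physical=[A,B,C,D,E,F], logical=[D,E,F,A,B,C]
After op 2 (replace(2, 'p')): offset=3, physical=[A,B,C,D,E,p], logical=[D,E,p,A,B,C]
After op 3 (rotate(-3)): offset=0, physical=[A,B,C,D,E,p], logical=[A,B,C,D,E,p]
After op 4 (swap(1, 0)): offset=0, physical=[B,A,C,D,E,p], logical=[B,A,C,D,E,p]
After op 5 (swap(3, 0)): offset=0, physical=[D,A,C,B,E,p], logical=[D,A,C,B,E,p]
After op 6 (replace(0, 'o')): offset=0, physical=[o,A,C,B,E,p], logical=[o,A,C,B,E,p]
After op 7 (replace(2, 'a')): offset=0, physical=[o,A,a,B,E,p], logical=[o,A,a,B,E,p]
After op 8 (swap(1, 5)): offset=0, physical=[o,p,a,B,E,A], logical=[o,p,a,B,E,A]
After op 9 (rotate(-2)): offset=4, physical=[o,p,a,B,E,A], logical=[E,A,o,p,a,B]
After op 10 (replace(1, 'o')): offset=4, physical=[o,p,a,B,E,o], logical=[E,o,o,p,a,B]
After op 11 (replace(3, 'k')): offset=4, physical=[o,k,a,B,E,o], logical=[E,o,o,k,a,B]
After op 12 (replace(3, 'n')): offset=4, physical=[o,n,a,B,E,o], logical=[E,o,o,n,a,B]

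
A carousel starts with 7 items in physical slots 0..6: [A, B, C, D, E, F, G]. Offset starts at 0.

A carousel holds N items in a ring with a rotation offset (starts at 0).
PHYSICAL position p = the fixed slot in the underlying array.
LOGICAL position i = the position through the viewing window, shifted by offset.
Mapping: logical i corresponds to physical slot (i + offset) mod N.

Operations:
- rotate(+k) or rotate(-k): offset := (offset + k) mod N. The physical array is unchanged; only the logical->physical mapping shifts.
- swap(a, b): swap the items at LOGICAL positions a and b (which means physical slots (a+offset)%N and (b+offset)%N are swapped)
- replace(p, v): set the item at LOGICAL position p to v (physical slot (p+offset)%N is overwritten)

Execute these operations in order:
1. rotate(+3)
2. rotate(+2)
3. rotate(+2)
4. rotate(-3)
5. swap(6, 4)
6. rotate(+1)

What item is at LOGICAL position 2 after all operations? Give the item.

Answer: A

Derivation:
After op 1 (rotate(+3)): offset=3, physical=[A,B,C,D,E,F,G], logical=[D,E,F,G,A,B,C]
After op 2 (rotate(+2)): offset=5, physical=[A,B,C,D,E,F,G], logical=[F,G,A,B,C,D,E]
After op 3 (rotate(+2)): offset=0, physical=[A,B,C,D,E,F,G], logical=[A,B,C,D,E,F,G]
After op 4 (rotate(-3)): offset=4, physical=[A,B,C,D,E,F,G], logical=[E,F,G,A,B,C,D]
After op 5 (swap(6, 4)): offset=4, physical=[A,D,C,B,E,F,G], logical=[E,F,G,A,D,C,B]
After op 6 (rotate(+1)): offset=5, physical=[A,D,C,B,E,F,G], logical=[F,G,A,D,C,B,E]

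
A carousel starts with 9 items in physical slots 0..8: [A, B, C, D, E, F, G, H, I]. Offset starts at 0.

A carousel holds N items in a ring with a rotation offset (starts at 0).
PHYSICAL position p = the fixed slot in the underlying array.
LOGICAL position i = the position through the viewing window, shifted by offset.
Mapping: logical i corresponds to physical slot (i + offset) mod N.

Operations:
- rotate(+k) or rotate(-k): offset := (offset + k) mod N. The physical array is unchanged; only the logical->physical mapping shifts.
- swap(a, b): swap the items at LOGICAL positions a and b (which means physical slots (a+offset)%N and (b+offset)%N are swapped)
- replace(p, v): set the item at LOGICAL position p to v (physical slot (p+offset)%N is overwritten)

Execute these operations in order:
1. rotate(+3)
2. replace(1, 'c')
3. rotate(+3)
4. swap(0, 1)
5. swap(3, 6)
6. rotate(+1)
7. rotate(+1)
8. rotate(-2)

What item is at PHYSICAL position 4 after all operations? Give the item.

Answer: c

Derivation:
After op 1 (rotate(+3)): offset=3, physical=[A,B,C,D,E,F,G,H,I], logical=[D,E,F,G,H,I,A,B,C]
After op 2 (replace(1, 'c')): offset=3, physical=[A,B,C,D,c,F,G,H,I], logical=[D,c,F,G,H,I,A,B,C]
After op 3 (rotate(+3)): offset=6, physical=[A,B,C,D,c,F,G,H,I], logical=[G,H,I,A,B,C,D,c,F]
After op 4 (swap(0, 1)): offset=6, physical=[A,B,C,D,c,F,H,G,I], logical=[H,G,I,A,B,C,D,c,F]
After op 5 (swap(3, 6)): offset=6, physical=[D,B,C,A,c,F,H,G,I], logical=[H,G,I,D,B,C,A,c,F]
After op 6 (rotate(+1)): offset=7, physical=[D,B,C,A,c,F,H,G,I], logical=[G,I,D,B,C,A,c,F,H]
After op 7 (rotate(+1)): offset=8, physical=[D,B,C,A,c,F,H,G,I], logical=[I,D,B,C,A,c,F,H,G]
After op 8 (rotate(-2)): offset=6, physical=[D,B,C,A,c,F,H,G,I], logical=[H,G,I,D,B,C,A,c,F]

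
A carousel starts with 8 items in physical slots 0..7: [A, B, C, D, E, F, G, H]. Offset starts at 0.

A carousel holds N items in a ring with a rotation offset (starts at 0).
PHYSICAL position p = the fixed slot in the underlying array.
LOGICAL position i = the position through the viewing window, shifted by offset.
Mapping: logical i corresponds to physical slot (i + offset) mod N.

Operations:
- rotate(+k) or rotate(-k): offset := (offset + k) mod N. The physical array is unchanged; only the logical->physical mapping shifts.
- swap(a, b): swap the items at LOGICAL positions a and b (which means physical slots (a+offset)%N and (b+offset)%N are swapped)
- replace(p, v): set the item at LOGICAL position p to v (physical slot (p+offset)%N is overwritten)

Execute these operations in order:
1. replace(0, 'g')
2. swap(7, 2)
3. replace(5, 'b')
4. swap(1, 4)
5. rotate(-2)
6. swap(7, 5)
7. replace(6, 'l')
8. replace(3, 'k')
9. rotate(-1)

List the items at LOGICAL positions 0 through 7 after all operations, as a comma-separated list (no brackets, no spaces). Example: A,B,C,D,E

Answer: D,G,C,g,k,H,b,l

Derivation:
After op 1 (replace(0, 'g')): offset=0, physical=[g,B,C,D,E,F,G,H], logical=[g,B,C,D,E,F,G,H]
After op 2 (swap(7, 2)): offset=0, physical=[g,B,H,D,E,F,G,C], logical=[g,B,H,D,E,F,G,C]
After op 3 (replace(5, 'b')): offset=0, physical=[g,B,H,D,E,b,G,C], logical=[g,B,H,D,E,b,G,C]
After op 4 (swap(1, 4)): offset=0, physical=[g,E,H,D,B,b,G,C], logical=[g,E,H,D,B,b,G,C]
After op 5 (rotate(-2)): offset=6, physical=[g,E,H,D,B,b,G,C], logical=[G,C,g,E,H,D,B,b]
After op 6 (swap(7, 5)): offset=6, physical=[g,E,H,b,B,D,G,C], logical=[G,C,g,E,H,b,B,D]
After op 7 (replace(6, 'l')): offset=6, physical=[g,E,H,b,l,D,G,C], logical=[G,C,g,E,H,b,l,D]
After op 8 (replace(3, 'k')): offset=6, physical=[g,k,H,b,l,D,G,C], logical=[G,C,g,k,H,b,l,D]
After op 9 (rotate(-1)): offset=5, physical=[g,k,H,b,l,D,G,C], logical=[D,G,C,g,k,H,b,l]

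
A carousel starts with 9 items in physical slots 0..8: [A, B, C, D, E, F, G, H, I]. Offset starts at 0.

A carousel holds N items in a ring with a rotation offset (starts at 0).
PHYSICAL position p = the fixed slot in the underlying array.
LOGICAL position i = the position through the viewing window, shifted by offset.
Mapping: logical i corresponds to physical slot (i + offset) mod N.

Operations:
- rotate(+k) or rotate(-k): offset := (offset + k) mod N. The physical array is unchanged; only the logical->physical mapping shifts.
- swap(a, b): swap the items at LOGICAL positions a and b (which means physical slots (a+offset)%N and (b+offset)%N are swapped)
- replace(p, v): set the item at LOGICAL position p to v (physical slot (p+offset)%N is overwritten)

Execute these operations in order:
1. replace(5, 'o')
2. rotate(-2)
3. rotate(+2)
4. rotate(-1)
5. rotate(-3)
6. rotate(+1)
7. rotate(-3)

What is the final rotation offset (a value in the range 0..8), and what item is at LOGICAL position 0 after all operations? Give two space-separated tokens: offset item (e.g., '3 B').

After op 1 (replace(5, 'o')): offset=0, physical=[A,B,C,D,E,o,G,H,I], logical=[A,B,C,D,E,o,G,H,I]
After op 2 (rotate(-2)): offset=7, physical=[A,B,C,D,E,o,G,H,I], logical=[H,I,A,B,C,D,E,o,G]
After op 3 (rotate(+2)): offset=0, physical=[A,B,C,D,E,o,G,H,I], logical=[A,B,C,D,E,o,G,H,I]
After op 4 (rotate(-1)): offset=8, physical=[A,B,C,D,E,o,G,H,I], logical=[I,A,B,C,D,E,o,G,H]
After op 5 (rotate(-3)): offset=5, physical=[A,B,C,D,E,o,G,H,I], logical=[o,G,H,I,A,B,C,D,E]
After op 6 (rotate(+1)): offset=6, physical=[A,B,C,D,E,o,G,H,I], logical=[G,H,I,A,B,C,D,E,o]
After op 7 (rotate(-3)): offset=3, physical=[A,B,C,D,E,o,G,H,I], logical=[D,E,o,G,H,I,A,B,C]

Answer: 3 D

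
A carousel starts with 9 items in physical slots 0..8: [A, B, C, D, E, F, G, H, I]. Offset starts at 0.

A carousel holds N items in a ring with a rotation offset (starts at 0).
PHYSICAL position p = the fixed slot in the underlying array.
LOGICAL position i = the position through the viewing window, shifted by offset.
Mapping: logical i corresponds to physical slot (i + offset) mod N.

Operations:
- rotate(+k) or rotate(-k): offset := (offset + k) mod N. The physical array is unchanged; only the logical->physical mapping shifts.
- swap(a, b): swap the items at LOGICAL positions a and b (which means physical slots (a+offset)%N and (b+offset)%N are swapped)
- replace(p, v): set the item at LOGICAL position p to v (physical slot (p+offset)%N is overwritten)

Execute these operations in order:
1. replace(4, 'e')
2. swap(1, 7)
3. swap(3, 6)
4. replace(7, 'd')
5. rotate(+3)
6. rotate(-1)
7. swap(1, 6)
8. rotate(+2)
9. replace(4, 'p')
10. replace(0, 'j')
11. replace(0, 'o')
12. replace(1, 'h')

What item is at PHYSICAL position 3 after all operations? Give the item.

After op 1 (replace(4, 'e')): offset=0, physical=[A,B,C,D,e,F,G,H,I], logical=[A,B,C,D,e,F,G,H,I]
After op 2 (swap(1, 7)): offset=0, physical=[A,H,C,D,e,F,G,B,I], logical=[A,H,C,D,e,F,G,B,I]
After op 3 (swap(3, 6)): offset=0, physical=[A,H,C,G,e,F,D,B,I], logical=[A,H,C,G,e,F,D,B,I]
After op 4 (replace(7, 'd')): offset=0, physical=[A,H,C,G,e,F,D,d,I], logical=[A,H,C,G,e,F,D,d,I]
After op 5 (rotate(+3)): offset=3, physical=[A,H,C,G,e,F,D,d,I], logical=[G,e,F,D,d,I,A,H,C]
After op 6 (rotate(-1)): offset=2, physical=[A,H,C,G,e,F,D,d,I], logical=[C,G,e,F,D,d,I,A,H]
After op 7 (swap(1, 6)): offset=2, physical=[A,H,C,I,e,F,D,d,G], logical=[C,I,e,F,D,d,G,A,H]
After op 8 (rotate(+2)): offset=4, physical=[A,H,C,I,e,F,D,d,G], logical=[e,F,D,d,G,A,H,C,I]
After op 9 (replace(4, 'p')): offset=4, physical=[A,H,C,I,e,F,D,d,p], logical=[e,F,D,d,p,A,H,C,I]
After op 10 (replace(0, 'j')): offset=4, physical=[A,H,C,I,j,F,D,d,p], logical=[j,F,D,d,p,A,H,C,I]
After op 11 (replace(0, 'o')): offset=4, physical=[A,H,C,I,o,F,D,d,p], logical=[o,F,D,d,p,A,H,C,I]
After op 12 (replace(1, 'h')): offset=4, physical=[A,H,C,I,o,h,D,d,p], logical=[o,h,D,d,p,A,H,C,I]

Answer: I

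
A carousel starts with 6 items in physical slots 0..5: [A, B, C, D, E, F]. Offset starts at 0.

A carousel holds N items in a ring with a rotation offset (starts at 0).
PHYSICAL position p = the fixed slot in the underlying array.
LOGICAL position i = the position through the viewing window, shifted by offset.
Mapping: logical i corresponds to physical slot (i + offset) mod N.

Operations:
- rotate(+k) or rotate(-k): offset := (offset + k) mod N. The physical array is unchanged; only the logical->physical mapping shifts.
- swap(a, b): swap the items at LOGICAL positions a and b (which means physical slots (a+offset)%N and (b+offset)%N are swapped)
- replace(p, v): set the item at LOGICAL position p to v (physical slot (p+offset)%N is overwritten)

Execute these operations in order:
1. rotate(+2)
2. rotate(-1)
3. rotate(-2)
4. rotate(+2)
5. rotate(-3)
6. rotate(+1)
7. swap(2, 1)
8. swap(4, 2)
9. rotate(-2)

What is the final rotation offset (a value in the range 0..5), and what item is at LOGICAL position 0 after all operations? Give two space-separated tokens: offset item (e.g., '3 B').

After op 1 (rotate(+2)): offset=2, physical=[A,B,C,D,E,F], logical=[C,D,E,F,A,B]
After op 2 (rotate(-1)): offset=1, physical=[A,B,C,D,E,F], logical=[B,C,D,E,F,A]
After op 3 (rotate(-2)): offset=5, physical=[A,B,C,D,E,F], logical=[F,A,B,C,D,E]
After op 4 (rotate(+2)): offset=1, physical=[A,B,C,D,E,F], logical=[B,C,D,E,F,A]
After op 5 (rotate(-3)): offset=4, physical=[A,B,C,D,E,F], logical=[E,F,A,B,C,D]
After op 6 (rotate(+1)): offset=5, physical=[A,B,C,D,E,F], logical=[F,A,B,C,D,E]
After op 7 (swap(2, 1)): offset=5, physical=[B,A,C,D,E,F], logical=[F,B,A,C,D,E]
After op 8 (swap(4, 2)): offset=5, physical=[B,D,C,A,E,F], logical=[F,B,D,C,A,E]
After op 9 (rotate(-2)): offset=3, physical=[B,D,C,A,E,F], logical=[A,E,F,B,D,C]

Answer: 3 A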